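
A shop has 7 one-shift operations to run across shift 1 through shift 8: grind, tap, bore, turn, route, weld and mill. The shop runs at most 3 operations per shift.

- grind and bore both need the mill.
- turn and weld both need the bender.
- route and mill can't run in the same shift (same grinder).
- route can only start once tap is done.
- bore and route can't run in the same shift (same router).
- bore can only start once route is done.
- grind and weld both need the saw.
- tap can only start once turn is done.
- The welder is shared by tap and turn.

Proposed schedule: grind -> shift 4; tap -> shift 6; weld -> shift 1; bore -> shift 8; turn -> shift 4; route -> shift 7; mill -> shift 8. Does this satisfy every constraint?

Valid

The welder is shared by tap and turn — holds.
tap can only start once turn is done — holds.
The shop runs at most 3 operations per shift — holds.
route can only start once tap is done — holds.
grind and weld both need the saw — holds.
turn and weld both need the bender — holds.
bore and route can't run in the same shift (same router) — holds.
route and mill can't run in the same shift (same grinder) — holds.
bore can only start once route is done — holds.
grind and bore both need the mill — holds.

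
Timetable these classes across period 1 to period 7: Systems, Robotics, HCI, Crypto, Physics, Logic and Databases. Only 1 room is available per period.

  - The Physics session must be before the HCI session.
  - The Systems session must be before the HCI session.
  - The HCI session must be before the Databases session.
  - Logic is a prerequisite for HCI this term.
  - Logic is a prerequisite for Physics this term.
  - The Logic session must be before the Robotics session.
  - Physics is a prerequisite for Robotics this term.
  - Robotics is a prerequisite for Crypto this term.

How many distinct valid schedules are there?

Splitting on Systems: it can be period 1 (6), period 2 (6), period 3 (6), period 4 (3), period 5 (1). Listing each branch's schedules as (Robotics, HCI, Crypto, Physics, Logic, Databases) by period number:
Systems=period 1: (4,5,6,3,2,7) (4,5,7,3,2,6) (4,6,5,3,2,7) (5,4,6,3,2,7) (5,4,7,3,2,6) (6,4,7,3,2,5) — 6.
Systems=period 2: (4,5,6,3,1,7) (4,5,7,3,1,6) (4,6,5,3,1,7) (5,4,6,3,1,7) (5,4,7,3,1,6) (6,4,7,3,1,5) — 6.
Systems=period 3: (4,5,6,2,1,7) (4,5,7,2,1,6) (4,6,5,2,1,7) (5,4,6,2,1,7) (5,4,7,2,1,6) (6,4,7,2,1,5) — 6.
Systems=period 4: (3,5,6,2,1,7) (3,5,7,2,1,6) (3,6,5,2,1,7) — 3.
Systems=period 5: (3,6,4,2,1,7) — 1.
Summing: 6 + 6 + 6 + 3 + 1 = 22.

22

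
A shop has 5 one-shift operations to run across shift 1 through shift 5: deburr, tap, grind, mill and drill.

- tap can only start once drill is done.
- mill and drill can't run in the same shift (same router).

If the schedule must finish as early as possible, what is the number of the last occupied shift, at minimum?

2

The precedence chain requires at least 2 distinct shifts.
2 works (last occupied shift: shift 2): for example drill in shift 1; deburr in shift 1; mill in shift 2; tap in shift 2; grind in shift 1.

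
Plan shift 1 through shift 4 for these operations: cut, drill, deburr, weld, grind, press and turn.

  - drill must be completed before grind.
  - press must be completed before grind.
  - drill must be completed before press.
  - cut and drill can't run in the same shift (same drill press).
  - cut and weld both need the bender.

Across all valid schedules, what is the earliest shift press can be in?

Precedence pushes press to at least shift 2; downstream work caps press at shift 3.
press at shift 2 is achievable: drill=shift 1; grind=shift 3; weld=shift 1; cut=shift 2; deburr=shift 1; turn=shift 1; press=shift 2.

shift 2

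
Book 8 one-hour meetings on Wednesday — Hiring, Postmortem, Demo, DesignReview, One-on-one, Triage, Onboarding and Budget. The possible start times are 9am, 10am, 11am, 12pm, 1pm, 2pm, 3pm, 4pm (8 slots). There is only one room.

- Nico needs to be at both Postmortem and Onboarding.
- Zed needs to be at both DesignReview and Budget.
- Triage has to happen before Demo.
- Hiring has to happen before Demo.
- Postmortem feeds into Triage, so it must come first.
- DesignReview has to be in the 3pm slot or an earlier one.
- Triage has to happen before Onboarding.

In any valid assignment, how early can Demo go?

Precedence pushes Demo to at least 11am.
Demo at 12pm is achievable: Budget -> 4pm, Hiring -> 11am, Postmortem -> 9am, Demo -> 12pm, Triage -> 10am, DesignReview -> 1pm, One-on-one -> 3pm, Onboarding -> 2pm.
Nothing earlier works — the conflict and capacity constraints rule out every slot before 12pm.

12pm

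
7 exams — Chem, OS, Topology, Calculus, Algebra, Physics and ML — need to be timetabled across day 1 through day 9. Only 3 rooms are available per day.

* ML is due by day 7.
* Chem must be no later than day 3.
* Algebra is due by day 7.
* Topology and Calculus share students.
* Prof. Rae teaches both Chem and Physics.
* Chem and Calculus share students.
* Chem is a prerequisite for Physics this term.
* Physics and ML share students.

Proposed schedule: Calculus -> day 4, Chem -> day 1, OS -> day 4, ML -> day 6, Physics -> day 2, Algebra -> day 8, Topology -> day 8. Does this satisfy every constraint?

No — it violates: Algebra is due by day 7

Algebra is due by day 7 — violated.
Chem is a prerequisite for Physics this term — holds.
Only 3 rooms are available per day — holds.
Physics and ML share students — holds.
ML is due by day 7 — holds.
Prof. Rae teaches both Chem and Physics — holds.
Chem and Calculus share students — holds.
Topology and Calculus share students — holds.
Chem must be no later than day 3 — holds.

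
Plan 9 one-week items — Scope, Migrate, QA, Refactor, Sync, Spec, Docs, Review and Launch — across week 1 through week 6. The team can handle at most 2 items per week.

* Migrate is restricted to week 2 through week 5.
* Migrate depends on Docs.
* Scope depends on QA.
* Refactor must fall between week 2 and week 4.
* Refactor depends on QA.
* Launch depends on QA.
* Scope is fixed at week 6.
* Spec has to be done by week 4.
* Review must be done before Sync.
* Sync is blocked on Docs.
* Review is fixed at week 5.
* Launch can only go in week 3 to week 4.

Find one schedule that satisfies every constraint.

Docs in week 1, Spec in week 3, Review in week 5, Sync in week 6, Migrate in week 2, Scope in week 6, Launch in week 3, Refactor in week 2, QA in week 1

Checking: QA(week 1) before Refactor(week 2); Review(week 5) before Sync(week 6); Docs(week 1) before Migrate(week 2); QA(week 1) before Launch(week 3); Docs(week 1) before Sync(week 6); QA(week 1) before Scope(week 6); Migrate=week 2 in [week 2,week 5]; Review=week 5 in [week 5,week 5]; Spec=week 3 in [week 1,week 4]; Launch=week 3 in [week 3,week 4]; Refactor=week 2 in [week 2,week 4]; Scope=week 6 in [week 6,week 6]; max 2 per week (cap 2).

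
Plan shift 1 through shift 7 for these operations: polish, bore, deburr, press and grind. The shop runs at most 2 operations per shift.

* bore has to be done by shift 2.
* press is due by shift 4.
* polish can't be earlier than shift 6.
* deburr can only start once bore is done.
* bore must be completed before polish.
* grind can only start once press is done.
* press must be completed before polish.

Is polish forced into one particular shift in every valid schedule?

No

polish can be shift 6 (e.g. polish=shift 6, press=shift 1, bore=shift 1, deburr=shift 2, grind=shift 2) or shift 7 (e.g. polish in shift 7; bore in shift 1; deburr in shift 2; press in shift 1; grind in shift 2).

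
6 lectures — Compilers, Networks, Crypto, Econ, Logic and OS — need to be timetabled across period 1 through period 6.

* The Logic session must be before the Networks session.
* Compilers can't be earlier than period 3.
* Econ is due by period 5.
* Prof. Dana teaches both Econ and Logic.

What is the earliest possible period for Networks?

period 2

Precedence pushes Networks to at least period 2.
Networks at period 2 is achievable: Crypto in period 1; Networks in period 2; Compilers in period 3; Econ in period 2; Logic in period 1; OS in period 1.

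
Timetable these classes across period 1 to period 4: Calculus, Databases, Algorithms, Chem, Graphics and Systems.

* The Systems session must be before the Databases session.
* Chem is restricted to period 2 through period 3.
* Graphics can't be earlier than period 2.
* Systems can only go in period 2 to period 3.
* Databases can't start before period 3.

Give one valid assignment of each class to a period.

Graphics=period 2; Databases=period 3; Chem=period 2; Algorithms=period 1; Calculus=period 1; Systems=period 2

Checking: Systems(period 2) before Databases(period 3); Chem=period 2 in [period 2,period 3]; Graphics=period 2 in [period 2,period 4]; Databases=period 3 in [period 3,period 4]; Systems=period 2 in [period 2,period 3].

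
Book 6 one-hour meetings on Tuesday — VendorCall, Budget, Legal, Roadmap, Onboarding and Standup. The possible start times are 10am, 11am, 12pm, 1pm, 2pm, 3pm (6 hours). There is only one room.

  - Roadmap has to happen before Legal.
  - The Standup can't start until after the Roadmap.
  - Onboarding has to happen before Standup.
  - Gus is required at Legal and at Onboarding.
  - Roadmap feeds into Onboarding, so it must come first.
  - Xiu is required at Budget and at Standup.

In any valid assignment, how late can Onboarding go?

Precedence pushes Onboarding to at least 11am; downstream work caps Onboarding at 2pm.
Onboarding at 2pm is achievable: Standup=3pm; VendorCall=12pm; Roadmap=10am; Budget=1pm; Legal=11am; Onboarding=2pm.

2pm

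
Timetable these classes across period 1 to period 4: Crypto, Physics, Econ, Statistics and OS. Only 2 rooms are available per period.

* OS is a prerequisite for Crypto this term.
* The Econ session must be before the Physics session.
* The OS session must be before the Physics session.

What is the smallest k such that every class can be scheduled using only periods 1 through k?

3

The precedence chain requires at least 2 distinct periods.
With at most 2 per period and 5 classes, at least 3 periods are needed.
3 works (last occupied period: period 3): for example OS=period 1; Statistics=period 3; Crypto=period 2; Econ=period 1; Physics=period 2.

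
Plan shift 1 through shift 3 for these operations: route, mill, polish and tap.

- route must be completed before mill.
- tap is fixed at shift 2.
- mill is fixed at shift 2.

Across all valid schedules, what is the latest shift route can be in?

Downstream work caps route at shift 1.
route at shift 1 is achievable: route -> shift 1, polish -> shift 1, mill -> shift 2, tap -> shift 2.

shift 1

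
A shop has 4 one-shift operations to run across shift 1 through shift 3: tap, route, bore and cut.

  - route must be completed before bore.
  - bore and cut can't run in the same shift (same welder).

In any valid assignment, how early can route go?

shift 1

Downstream work caps route at shift 2.
route at shift 1 is achievable: cut in shift 1; tap in shift 1; bore in shift 2; route in shift 1.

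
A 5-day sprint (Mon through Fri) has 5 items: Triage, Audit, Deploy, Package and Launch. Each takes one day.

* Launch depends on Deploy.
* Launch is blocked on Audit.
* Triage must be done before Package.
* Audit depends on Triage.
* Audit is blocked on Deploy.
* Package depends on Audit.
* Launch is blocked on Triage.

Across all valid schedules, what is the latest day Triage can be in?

Wed

Downstream work caps Triage at Wed.
Triage at Wed is achievable: Triage -> Wed, Package -> Fri, Audit -> Thu, Launch -> Fri, Deploy -> Mon.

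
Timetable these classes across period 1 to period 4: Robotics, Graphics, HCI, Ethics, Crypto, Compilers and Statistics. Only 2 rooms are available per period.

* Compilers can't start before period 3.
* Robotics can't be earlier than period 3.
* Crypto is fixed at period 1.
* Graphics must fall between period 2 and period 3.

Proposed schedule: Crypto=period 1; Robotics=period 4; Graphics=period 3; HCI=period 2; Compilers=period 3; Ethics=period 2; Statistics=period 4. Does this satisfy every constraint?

Compilers can't start before period 3 — holds.
Only 2 rooms are available per period — holds.
Robotics can't be earlier than period 3 — holds.
Graphics must fall between period 2 and period 3 — holds.
Crypto is fixed at period 1 — holds.

Yes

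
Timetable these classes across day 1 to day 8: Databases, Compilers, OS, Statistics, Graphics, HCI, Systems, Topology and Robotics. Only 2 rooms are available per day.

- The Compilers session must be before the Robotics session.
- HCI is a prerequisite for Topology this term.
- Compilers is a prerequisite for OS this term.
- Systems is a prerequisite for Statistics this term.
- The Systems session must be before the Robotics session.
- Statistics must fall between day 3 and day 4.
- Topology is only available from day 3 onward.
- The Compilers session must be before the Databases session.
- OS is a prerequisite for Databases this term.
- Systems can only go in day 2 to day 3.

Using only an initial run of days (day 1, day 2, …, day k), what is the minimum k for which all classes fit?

The precedence chain requires at least 3 distinct days.
With at most 2 per day and 9 classes, at least 5 days are needed.
5 works (last occupied day: day 5): for example Graphics in day 5, HCI in day 1, Compilers in day 1, Databases in day 4, Systems in day 2, Robotics in day 4, Topology in day 3, OS in day 2, Statistics in day 3.

5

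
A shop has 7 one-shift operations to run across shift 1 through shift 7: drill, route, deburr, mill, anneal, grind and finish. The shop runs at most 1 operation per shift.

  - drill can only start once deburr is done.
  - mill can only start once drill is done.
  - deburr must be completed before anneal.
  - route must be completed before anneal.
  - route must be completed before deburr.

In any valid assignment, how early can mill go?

shift 4

Precedence pushes mill to at least shift 4.
mill at shift 4 is achievable: mill in shift 4, route in shift 1, drill in shift 3, deburr in shift 2, grind in shift 6, finish in shift 7, anneal in shift 5.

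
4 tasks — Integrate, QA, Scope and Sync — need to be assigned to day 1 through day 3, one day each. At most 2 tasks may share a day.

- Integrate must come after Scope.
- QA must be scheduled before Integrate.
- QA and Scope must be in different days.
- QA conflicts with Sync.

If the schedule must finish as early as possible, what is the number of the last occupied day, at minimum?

3

The precedence chain requires at least 2 distinct days.
With at most 2 per day and 4 tasks, at least 2 days are needed.
Could 2 days be enough, i.e. nothing placed later than day 2? No: Integrate must come after Scope (at day 1 or later) → {day 2}; Scope must come before Integrate (at day 2 or earlier) → {day 1}; QA must come before Integrate (at day 2 or earlier) → {day 1}; Scope can't share with QA (day 1) → nothing is left.
So 2 days is not enough.
3 works (last occupied day: day 3): for example QA in day 1; Integrate in day 3; Scope in day 2; Sync in day 2.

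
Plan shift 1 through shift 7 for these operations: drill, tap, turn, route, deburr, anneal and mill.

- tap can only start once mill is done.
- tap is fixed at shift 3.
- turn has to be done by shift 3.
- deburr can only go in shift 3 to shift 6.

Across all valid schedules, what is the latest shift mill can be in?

shift 2

Downstream work caps mill at shift 2.
mill at shift 2 is achievable: anneal=shift 1; deburr=shift 3; tap=shift 3; turn=shift 1; route=shift 1; drill=shift 1; mill=shift 2.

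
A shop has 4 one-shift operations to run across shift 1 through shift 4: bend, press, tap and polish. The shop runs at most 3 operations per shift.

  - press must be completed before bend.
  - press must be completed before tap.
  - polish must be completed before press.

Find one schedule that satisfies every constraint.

bend -> shift 3; polish -> shift 1; press -> shift 2; tap -> shift 3

Checking: press(shift 2) before bend(shift 3); press(shift 2) before tap(shift 3); polish(shift 1) before press(shift 2); max 2 per shift (cap 3).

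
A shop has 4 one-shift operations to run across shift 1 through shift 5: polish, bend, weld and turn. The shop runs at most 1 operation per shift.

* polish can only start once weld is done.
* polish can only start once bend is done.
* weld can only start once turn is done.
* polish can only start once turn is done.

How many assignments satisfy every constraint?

Splitting on polish: it can be shift 4 (3), shift 5 (12). Listing each branch's schedules as (bend, weld, turn) by shift number:
polish=shift 4: (1,3,2) (2,3,1) (3,2,1) — 3.
polish=shift 5: (1,3,2) (1,4,2) (1,4,3) (2,3,1) (2,4,1) (2,4,3) (3,2,1) (3,4,1) (3,4,2) (4,2,1) (4,3,1) (4,3,2) — 12.
Summing: 3 + 12 = 15.

15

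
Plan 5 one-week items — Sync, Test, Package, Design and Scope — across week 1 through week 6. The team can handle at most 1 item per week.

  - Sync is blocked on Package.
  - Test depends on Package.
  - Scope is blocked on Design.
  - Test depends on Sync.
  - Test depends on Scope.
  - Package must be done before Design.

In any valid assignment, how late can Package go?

Downstream work caps Package at week 3.
Package at week 2 is achievable: Package -> week 2, Design -> week 4, Scope -> week 5, Sync -> week 3, Test -> week 6.
Nothing later works — the capacity limit rule out every week after week 2.

week 2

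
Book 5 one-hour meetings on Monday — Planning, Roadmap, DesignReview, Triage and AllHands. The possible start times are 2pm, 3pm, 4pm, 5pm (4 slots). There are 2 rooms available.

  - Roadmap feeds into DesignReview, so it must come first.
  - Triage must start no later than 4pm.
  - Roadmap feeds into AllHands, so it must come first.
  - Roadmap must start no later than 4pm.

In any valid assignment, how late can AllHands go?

Precedence pushes AllHands to at least 3pm.
AllHands at 5pm is achievable: Planning -> 3pm, Roadmap -> 2pm, DesignReview -> 3pm, AllHands -> 5pm, Triage -> 2pm.

5pm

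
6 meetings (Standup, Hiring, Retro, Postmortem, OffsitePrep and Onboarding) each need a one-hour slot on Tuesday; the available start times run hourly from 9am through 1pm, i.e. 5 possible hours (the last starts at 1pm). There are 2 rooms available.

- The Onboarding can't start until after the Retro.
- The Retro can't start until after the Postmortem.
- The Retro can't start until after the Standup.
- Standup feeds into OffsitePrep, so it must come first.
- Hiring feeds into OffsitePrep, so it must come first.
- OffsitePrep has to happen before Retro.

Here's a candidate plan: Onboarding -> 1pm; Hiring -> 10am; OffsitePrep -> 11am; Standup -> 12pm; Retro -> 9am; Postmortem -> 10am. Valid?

Invalid. The Retro can't start until after the Standup.

OffsitePrep has to happen before Retro — violated.
There are 2 rooms available — holds.
Hiring feeds into OffsitePrep, so it must come first — holds.
The Retro can't start until after the Standup — violated.
Standup feeds into OffsitePrep, so it must come first — violated.
The Onboarding can't start until after the Retro — holds.
The Retro can't start until after the Postmortem — violated.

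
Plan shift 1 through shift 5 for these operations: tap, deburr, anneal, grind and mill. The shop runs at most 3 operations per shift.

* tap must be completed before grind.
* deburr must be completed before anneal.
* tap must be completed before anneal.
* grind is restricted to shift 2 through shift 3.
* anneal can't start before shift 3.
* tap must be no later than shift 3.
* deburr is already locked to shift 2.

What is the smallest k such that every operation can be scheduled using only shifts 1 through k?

The precedence chain requires at least 2 distinct shifts.
With at most 3 per shift and 5 operations, at least 2 shifts are needed.
anneal can't be placed before shift 3, so the schedule must run through at least shift 3.
3 works (last occupied shift: shift 3): for example anneal in shift 3; tap in shift 1; deburr in shift 2; grind in shift 2; mill in shift 1.

3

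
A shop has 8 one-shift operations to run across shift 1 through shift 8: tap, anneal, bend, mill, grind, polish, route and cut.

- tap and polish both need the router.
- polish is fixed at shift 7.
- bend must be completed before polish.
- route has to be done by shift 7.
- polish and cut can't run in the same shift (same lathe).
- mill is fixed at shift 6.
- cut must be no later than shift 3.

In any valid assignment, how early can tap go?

tap at shift 1 is achievable: polish=shift 7; tap=shift 1; bend=shift 1; mill=shift 6; grind=shift 1; cut=shift 1; route=shift 1; anneal=shift 1.

shift 1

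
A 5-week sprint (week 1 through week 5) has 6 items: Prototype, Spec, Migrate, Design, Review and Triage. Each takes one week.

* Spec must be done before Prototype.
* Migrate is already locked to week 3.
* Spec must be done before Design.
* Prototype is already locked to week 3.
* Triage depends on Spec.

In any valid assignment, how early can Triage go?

week 2

Precedence pushes Triage to at least week 2.
Triage at week 2 is achievable: Migrate -> week 3; Prototype -> week 3; Spec -> week 1; Design -> week 2; Triage -> week 2; Review -> week 1.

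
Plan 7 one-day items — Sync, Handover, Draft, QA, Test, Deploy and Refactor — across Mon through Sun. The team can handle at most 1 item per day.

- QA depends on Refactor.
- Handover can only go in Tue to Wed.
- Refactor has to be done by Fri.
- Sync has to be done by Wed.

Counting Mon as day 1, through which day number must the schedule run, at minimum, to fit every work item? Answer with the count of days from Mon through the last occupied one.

The precedence chain requires at least 2 distinct days.
With at most 1 per day and 7 work items, at least 7 days are needed.
7 works (last occupied day: Sun): for example Test -> Sat; Sync -> Mon; QA -> Thu; Deploy -> Sun; Draft -> Fri; Handover -> Tue; Refactor -> Wed.

7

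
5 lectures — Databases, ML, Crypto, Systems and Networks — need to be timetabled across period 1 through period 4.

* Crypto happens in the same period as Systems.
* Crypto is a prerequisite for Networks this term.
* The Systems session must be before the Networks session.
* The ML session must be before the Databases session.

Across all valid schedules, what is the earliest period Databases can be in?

period 2

Precedence pushes Databases to at least period 2.
Databases at period 2 is achievable: Crypto in period 1, Databases in period 2, ML in period 1, Systems in period 1, Networks in period 2.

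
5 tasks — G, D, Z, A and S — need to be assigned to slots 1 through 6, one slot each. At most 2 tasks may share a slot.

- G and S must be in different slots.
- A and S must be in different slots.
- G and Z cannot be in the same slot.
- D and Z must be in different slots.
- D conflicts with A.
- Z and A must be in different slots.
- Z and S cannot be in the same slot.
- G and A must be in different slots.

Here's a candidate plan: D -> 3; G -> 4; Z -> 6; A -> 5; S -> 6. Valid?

At most 2 tasks may share a slot — holds.
G and A must be in different slots — holds.
Z and A must be in different slots — holds.
D conflicts with A — holds.
Z and S cannot be in the same slot — violated.
G and Z cannot be in the same slot — holds.
D and Z must be in different slots — holds.
G and S must be in different slots — holds.
A and S must be in different slots — holds.

Invalid. Z and S cannot be in the same slot.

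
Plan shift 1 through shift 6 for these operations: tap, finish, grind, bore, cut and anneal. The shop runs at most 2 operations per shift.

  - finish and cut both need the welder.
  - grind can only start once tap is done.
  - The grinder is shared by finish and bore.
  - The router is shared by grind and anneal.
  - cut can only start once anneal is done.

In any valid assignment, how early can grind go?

shift 2

Precedence pushes grind to at least shift 2.
grind at shift 2 is achievable: anneal in shift 1; grind in shift 2; finish in shift 3; tap in shift 1; bore in shift 4; cut in shift 2.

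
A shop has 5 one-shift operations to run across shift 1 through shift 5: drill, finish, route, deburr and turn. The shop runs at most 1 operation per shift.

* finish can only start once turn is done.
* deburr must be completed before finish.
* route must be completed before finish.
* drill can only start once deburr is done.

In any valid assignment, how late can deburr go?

shift 3

Downstream work caps deburr at shift 4.
deburr at shift 3 is achievable: deburr in shift 3, route in shift 1, finish in shift 4, drill in shift 5, turn in shift 2.
Nothing later works — the capacity limit rule out every shift after shift 3.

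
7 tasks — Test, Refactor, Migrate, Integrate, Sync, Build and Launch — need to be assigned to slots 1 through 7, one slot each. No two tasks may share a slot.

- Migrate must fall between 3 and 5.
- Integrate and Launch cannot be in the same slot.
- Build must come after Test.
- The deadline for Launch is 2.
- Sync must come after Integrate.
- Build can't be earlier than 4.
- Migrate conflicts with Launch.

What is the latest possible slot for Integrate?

Downstream work caps Integrate at 6.
Integrate at 6 is achievable: Sync in 7; Test in 2; Migrate in 3; Launch in 1; Refactor in 5; Integrate in 6; Build in 4.

6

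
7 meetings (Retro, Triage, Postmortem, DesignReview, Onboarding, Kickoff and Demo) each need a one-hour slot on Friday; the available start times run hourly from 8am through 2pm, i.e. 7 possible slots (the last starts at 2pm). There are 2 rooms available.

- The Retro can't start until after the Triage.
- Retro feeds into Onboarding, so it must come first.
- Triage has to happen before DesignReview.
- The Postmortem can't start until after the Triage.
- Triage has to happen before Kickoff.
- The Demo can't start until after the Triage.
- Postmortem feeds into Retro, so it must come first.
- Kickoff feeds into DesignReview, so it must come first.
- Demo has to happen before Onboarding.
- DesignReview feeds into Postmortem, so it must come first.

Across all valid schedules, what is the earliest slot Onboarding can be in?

1pm

Precedence pushes Onboarding to at least 1pm.
Onboarding at 1pm is achievable: DesignReview=10am; Onboarding=1pm; Kickoff=9am; Retro=12pm; Postmortem=11am; Triage=8am; Demo=9am.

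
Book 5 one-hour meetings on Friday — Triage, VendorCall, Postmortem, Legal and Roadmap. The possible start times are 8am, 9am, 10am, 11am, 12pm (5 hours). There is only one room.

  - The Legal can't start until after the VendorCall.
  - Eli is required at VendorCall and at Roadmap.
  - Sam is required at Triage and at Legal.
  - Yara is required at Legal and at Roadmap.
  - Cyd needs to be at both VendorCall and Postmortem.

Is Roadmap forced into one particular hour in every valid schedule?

No

Roadmap can be 8am (e.g. Legal in 10am; VendorCall in 9am; Postmortem in 12pm; Roadmap in 8am; Triage in 11am) or 9am (e.g. Postmortem in 12pm, Roadmap in 9am, VendorCall in 8am, Triage in 11am, Legal in 10am).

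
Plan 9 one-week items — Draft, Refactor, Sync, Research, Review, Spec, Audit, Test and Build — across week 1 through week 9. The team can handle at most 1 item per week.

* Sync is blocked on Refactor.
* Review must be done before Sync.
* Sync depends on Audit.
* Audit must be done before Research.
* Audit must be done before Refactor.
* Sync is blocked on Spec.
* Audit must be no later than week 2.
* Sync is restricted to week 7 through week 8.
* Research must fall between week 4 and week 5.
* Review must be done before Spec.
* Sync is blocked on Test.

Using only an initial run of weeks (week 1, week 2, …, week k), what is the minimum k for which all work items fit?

9 weeks

The precedence chain requires at least 3 distinct weeks.
With at most 1 per week and 9 work items, at least 9 weeks are needed.
Sync can't be placed before week 7, so the schedule must run through at least week 7.
9 works (last occupied week: week 9): for example Audit -> week 1; Research -> week 4; Build -> week 9; Review -> week 3; Refactor -> week 2; Spec -> week 5; Test -> week 6; Draft -> week 8; Sync -> week 7.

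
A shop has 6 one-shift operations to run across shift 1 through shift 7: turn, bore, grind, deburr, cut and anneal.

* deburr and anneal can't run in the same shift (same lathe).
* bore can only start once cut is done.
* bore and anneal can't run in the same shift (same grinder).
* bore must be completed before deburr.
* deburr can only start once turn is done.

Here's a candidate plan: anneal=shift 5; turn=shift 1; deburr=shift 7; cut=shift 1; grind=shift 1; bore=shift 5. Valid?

No — it violates: bore and anneal can't run in the same shift (same grinder)

deburr can only start once turn is done — holds.
bore and anneal can't run in the same shift (same grinder) — violated.
bore must be completed before deburr — holds.
deburr and anneal can't run in the same shift (same lathe) — holds.
bore can only start once cut is done — holds.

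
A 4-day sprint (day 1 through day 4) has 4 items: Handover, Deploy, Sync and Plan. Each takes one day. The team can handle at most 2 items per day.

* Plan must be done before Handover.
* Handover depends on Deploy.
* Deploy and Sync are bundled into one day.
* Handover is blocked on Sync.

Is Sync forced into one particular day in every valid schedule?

No

Sync can be day 1 (e.g. Plan=day 2, Deploy=day 1, Sync=day 1, Handover=day 3) or day 2 (e.g. Deploy in day 2, Plan in day 1, Handover in day 3, Sync in day 2).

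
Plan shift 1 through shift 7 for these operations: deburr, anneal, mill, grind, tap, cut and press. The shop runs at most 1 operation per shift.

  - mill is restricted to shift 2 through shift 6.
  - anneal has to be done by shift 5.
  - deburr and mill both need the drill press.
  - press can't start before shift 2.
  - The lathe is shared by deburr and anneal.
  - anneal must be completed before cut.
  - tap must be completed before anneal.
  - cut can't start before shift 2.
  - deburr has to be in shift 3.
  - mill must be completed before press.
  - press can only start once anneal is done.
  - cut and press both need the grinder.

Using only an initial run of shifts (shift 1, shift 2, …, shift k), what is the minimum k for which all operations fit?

The precedence chain requires at least 3 distinct shifts.
With at most 1 per shift and 7 operations, at least 7 shifts are needed.
7 works (last occupied shift: shift 7): for example deburr -> shift 3; grind -> shift 7; anneal -> shift 2; cut -> shift 6; press -> shift 5; mill -> shift 4; tap -> shift 1.

7 shifts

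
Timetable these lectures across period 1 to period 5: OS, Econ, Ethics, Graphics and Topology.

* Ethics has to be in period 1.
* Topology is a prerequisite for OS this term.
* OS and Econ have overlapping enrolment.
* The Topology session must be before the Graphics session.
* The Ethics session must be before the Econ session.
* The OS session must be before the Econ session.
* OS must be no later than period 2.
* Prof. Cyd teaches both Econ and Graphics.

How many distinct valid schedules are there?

Splitting on Econ: it can be period 3 (3), period 4 (3), period 5 (3). Listing each branch's schedules as (OS, Ethics, Graphics, Topology) by period number:
Econ=period 3: (2,1,2,1) (2,1,4,1) (2,1,5,1) — 3.
Econ=period 4: (2,1,2,1) (2,1,3,1) (2,1,5,1) — 3.
Econ=period 5: (2,1,2,1) (2,1,3,1) (2,1,4,1) — 3.
Summing: 3 + 3 + 3 = 9.

9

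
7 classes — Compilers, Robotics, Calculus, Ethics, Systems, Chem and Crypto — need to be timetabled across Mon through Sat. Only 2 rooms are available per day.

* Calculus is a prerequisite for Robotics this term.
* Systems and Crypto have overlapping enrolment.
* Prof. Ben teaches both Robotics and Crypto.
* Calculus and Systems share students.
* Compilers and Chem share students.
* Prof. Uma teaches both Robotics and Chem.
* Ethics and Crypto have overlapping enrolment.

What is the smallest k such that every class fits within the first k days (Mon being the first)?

4 days

The precedence chain requires at least 2 distinct days.
With at most 2 per day and 7 classes, at least 4 days are needed.
4 works (last occupied day: Thu): for example Compilers=Mon; Robotics=Tue; Ethics=Tue; Crypto=Thu; Calculus=Mon; Systems=Wed; Chem=Wed.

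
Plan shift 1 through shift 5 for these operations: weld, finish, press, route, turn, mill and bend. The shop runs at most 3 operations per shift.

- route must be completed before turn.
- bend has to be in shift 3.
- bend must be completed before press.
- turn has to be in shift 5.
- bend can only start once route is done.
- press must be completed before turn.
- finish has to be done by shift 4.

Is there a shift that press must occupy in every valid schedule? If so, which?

bend is fixed at shift 3 and must come before press, so press is at least shift 4.
turn is fixed at shift 5 and must come after press, so press is at most shift 4.
So press must be shift 4.

shift 4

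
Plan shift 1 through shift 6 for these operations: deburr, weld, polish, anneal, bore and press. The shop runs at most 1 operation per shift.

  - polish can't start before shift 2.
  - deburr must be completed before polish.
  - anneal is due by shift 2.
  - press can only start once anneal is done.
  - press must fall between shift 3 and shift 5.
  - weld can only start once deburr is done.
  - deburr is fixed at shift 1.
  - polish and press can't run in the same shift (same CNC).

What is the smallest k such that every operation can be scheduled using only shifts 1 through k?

6

The precedence chain requires at least 2 distinct shifts.
With at most 1 per shift and 6 operations, at least 6 shifts are needed.
press can't be placed before shift 3, so the schedule must run through at least shift 3.
6 works (last occupied shift: shift 6): for example polish=shift 4, anneal=shift 2, deburr=shift 1, press=shift 3, weld=shift 5, bore=shift 6.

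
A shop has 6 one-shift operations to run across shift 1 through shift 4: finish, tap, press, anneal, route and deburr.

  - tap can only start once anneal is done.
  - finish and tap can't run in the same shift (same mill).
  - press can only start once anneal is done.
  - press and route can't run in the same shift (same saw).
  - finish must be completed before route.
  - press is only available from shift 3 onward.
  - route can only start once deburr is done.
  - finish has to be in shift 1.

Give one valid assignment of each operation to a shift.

anneal in shift 1, deburr in shift 1, finish in shift 1, press in shift 3, tap in shift 2, route in shift 2

Checking: finish(shift 1) before route(shift 2); deburr(shift 1) before route(shift 2); anneal(shift 1) before press(shift 3); anneal(shift 1) before tap(shift 2); finish(shift 1) != tap(shift 2); press(shift 3) != route(shift 2); press=shift 3 in [shift 3,shift 4]; finish=shift 1 in [shift 1,shift 1].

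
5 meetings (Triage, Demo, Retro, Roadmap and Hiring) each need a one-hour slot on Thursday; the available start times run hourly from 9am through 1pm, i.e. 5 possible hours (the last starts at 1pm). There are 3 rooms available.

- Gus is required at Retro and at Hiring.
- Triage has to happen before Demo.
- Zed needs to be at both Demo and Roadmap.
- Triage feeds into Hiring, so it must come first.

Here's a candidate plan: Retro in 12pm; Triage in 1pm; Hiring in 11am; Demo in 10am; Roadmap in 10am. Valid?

Gus is required at Retro and at Hiring — holds.
Triage feeds into Hiring, so it must come first — violated.
There are 3 rooms available — holds.
Triage has to happen before Demo — violated.
Zed needs to be at both Demo and Roadmap — violated.

No — it violates: Triage has to happen before Demo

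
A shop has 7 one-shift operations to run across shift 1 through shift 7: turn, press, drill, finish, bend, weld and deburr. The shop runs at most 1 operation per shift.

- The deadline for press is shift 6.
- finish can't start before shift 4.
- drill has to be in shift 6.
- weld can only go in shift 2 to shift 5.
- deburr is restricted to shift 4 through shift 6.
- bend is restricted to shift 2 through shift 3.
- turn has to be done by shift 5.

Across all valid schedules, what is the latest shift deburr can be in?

shift 5

Deburr is available from shift 4; deburr's own window allows nothing later than shift 6.
deburr at shift 5 is achievable: deburr=shift 5; turn=shift 1; press=shift 4; finish=shift 7; drill=shift 6; weld=shift 3; bend=shift 2.
Nothing later works — the capacity limit rule out every shift after shift 5.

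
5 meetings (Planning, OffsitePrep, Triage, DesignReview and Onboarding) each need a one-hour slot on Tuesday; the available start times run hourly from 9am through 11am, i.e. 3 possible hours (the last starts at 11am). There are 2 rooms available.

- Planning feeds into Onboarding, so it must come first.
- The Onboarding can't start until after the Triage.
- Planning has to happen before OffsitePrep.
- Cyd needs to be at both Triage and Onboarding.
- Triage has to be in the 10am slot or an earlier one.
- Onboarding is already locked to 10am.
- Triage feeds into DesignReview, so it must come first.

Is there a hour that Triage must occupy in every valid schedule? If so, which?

9am

Triage's window is 9am–10am.
Onboarding is fixed at 10am, and Triage can't share a hour with Onboarding.
So Triage must be 9am.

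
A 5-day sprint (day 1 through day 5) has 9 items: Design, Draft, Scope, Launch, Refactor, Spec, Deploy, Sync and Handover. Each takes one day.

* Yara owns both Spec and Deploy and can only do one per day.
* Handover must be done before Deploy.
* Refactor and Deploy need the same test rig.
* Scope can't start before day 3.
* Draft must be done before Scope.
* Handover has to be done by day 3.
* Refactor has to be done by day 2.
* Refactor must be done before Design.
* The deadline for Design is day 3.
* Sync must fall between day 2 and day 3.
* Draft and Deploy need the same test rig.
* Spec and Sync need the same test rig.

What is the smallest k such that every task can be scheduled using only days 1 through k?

3

The precedence chain requires at least 2 distinct days.
Scope can't be placed before day 3, so the schedule must run through at least day 3.
3 works (last occupied day: day 3): for example Handover -> day 1, Launch -> day 1, Scope -> day 3, Spec -> day 1, Sync -> day 2, Design -> day 2, Draft -> day 1, Refactor -> day 1, Deploy -> day 2.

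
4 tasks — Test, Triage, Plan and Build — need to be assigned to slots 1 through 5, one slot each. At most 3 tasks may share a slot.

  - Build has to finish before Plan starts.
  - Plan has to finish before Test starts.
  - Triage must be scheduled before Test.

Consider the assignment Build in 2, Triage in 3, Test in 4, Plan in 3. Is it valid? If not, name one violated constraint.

At most 3 tasks may share a slot — holds.
Triage must be scheduled before Test — holds.
Build has to finish before Plan starts — holds.
Plan has to finish before Test starts — holds.

Yes, all constraints hold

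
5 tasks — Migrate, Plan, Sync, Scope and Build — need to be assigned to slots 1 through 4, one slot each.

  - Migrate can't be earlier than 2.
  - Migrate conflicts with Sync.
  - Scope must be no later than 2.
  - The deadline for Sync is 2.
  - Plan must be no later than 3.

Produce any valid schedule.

Sync -> 1, Build -> 1, Scope -> 1, Migrate -> 2, Plan -> 1

Checking: Migrate(2) != Sync(1); Migrate=2 in [2,4]; Scope=1 in [1,2]; Sync=1 in [1,2]; Plan=1 in [1,3].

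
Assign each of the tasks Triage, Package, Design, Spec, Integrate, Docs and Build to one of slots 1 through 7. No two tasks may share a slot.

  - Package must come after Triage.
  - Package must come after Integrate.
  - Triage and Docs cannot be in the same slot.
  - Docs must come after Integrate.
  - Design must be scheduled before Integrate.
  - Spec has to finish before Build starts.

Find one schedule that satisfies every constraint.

Triage in 3; Design in 1; Integrate in 2; Spec in 5; Package in 4; Docs in 6; Build in 7

Checking: Integrate(2) before Package(4); Spec(5) before Build(7); Integrate(2) before Docs(6); Triage(3) before Package(4); Design(1) before Integrate(2); Triage(3) != Docs(6); max 1 per slot (cap 1).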